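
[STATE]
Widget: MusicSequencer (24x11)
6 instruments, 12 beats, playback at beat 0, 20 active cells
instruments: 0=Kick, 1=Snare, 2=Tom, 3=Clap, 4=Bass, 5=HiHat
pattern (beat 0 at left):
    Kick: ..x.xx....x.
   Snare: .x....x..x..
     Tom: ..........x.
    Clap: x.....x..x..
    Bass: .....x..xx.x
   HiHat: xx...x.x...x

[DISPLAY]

      ▼12345678901      
  Kick··█·██····█·      
 Snare·█····█··█··      
   Tom··········█·      
  Clap█·····█··█··      
  Bass·····█··██·█      
 HiHat██···█·█···█      
                        
                        
                        
                        


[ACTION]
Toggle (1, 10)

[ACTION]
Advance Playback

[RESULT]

      0▼2345678901      
  Kick··█·██····█·      
 Snare·█····█··██·      
   Tom··········█·      
  Clap█·····█··█··      
  Bass·····█··██·█      
 HiHat██···█·█···█      
                        
                        
                        
                        


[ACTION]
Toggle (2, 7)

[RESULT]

      0▼2345678901      
  Kick··█·██····█·      
 Snare·█····█··██·      
   Tom·······█··█·      
  Clap█·····█··█··      
  Bass·····█··██·█      
 HiHat██···█·█···█      
                        
                        
                        
                        


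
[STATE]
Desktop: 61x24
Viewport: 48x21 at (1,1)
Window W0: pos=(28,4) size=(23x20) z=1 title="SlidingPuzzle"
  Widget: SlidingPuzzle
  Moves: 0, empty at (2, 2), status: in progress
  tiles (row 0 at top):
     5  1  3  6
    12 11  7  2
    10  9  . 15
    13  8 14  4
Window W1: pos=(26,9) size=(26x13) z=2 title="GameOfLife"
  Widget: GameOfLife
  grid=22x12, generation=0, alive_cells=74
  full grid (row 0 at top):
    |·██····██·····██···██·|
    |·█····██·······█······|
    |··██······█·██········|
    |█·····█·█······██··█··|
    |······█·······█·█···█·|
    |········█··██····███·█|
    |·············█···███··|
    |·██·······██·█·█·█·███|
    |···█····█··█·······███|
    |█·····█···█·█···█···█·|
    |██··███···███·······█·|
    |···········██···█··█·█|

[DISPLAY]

                                                
                                                
                                                
                           ┏━━━━━━━━━━━━━━━━━━━━
                           ┃ SlidingPuzzle      
                           ┠────────────────────
                           ┃┌────┬────┬────┬────
                           ┃│  5 │  1 │  3 │  6 
                         ┏━━━━━━━━━━━━━━━━━━━━━━
                         ┃ GameOfLife           
                         ┠──────────────────────
                         ┃Gen: 0                
                         ┃··██······█·██········
                         ┃█·····█·█······██··█··
                         ┃······█·······█·█···█·
                         ┃········█··██····███·█
                         ┃·············█···███··
                         ┃·██·······██·█·█·█·███
                         ┃···█····█··█·······███
                         ┃█·····█···█·█···█···█·
                         ┗━━━━━━━━━━━━━━━━━━━━━━


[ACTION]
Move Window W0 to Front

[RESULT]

                                                
                                                
                                                
                           ┏━━━━━━━━━━━━━━━━━━━━
                           ┃ SlidingPuzzle      
                           ┠────────────────────
                           ┃┌────┬────┬────┬────
                           ┃│  5 │  1 │  3 │  6 
                         ┏━┃├────┼────┼────┼────
                         ┃ ┃│ 12 │ 11 │  7 │  2 
                         ┠─┃├────┼────┼────┼────
                         ┃G┃│ 10 │  9 │    │ 15 
                         ┃·┃├────┼────┼────┼────
                         ┃█┃│ 13 │  8 │ 14 │  4 
                         ┃·┃└────┴────┴────┴────
                         ┃·┃Moves: 0            
                         ┃·┃                    
                         ┃·┃                    
                         ┃·┃                    
                         ┃█┃                    
                         ┗━┃                    


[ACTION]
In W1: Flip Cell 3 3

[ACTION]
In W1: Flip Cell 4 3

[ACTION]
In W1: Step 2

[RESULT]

                                                
                                                
                                                
                           ┏━━━━━━━━━━━━━━━━━━━━
                           ┃ SlidingPuzzle      
                           ┠────────────────────
                           ┃┌────┬────┬────┬────
                           ┃│  5 │  1 │  3 │  6 
                         ┏━┃├────┼────┼────┼────
                         ┃ ┃│ 12 │ 11 │  7 │  2 
                         ┠─┃├────┼────┼────┼────
                         ┃G┃│ 10 │  9 │    │ 15 
                         ┃·┃├────┼────┼────┼────
                         ┃·┃│ 13 │  8 │ 14 │  4 
                         ┃·┃└────┴────┴────┴────
                         ┃·┃Moves: 0            
                         ┃·┃                    
                         ┃·┃                    
                         ┃█┃                    
                         ┃·┃                    
                         ┗━┃                    


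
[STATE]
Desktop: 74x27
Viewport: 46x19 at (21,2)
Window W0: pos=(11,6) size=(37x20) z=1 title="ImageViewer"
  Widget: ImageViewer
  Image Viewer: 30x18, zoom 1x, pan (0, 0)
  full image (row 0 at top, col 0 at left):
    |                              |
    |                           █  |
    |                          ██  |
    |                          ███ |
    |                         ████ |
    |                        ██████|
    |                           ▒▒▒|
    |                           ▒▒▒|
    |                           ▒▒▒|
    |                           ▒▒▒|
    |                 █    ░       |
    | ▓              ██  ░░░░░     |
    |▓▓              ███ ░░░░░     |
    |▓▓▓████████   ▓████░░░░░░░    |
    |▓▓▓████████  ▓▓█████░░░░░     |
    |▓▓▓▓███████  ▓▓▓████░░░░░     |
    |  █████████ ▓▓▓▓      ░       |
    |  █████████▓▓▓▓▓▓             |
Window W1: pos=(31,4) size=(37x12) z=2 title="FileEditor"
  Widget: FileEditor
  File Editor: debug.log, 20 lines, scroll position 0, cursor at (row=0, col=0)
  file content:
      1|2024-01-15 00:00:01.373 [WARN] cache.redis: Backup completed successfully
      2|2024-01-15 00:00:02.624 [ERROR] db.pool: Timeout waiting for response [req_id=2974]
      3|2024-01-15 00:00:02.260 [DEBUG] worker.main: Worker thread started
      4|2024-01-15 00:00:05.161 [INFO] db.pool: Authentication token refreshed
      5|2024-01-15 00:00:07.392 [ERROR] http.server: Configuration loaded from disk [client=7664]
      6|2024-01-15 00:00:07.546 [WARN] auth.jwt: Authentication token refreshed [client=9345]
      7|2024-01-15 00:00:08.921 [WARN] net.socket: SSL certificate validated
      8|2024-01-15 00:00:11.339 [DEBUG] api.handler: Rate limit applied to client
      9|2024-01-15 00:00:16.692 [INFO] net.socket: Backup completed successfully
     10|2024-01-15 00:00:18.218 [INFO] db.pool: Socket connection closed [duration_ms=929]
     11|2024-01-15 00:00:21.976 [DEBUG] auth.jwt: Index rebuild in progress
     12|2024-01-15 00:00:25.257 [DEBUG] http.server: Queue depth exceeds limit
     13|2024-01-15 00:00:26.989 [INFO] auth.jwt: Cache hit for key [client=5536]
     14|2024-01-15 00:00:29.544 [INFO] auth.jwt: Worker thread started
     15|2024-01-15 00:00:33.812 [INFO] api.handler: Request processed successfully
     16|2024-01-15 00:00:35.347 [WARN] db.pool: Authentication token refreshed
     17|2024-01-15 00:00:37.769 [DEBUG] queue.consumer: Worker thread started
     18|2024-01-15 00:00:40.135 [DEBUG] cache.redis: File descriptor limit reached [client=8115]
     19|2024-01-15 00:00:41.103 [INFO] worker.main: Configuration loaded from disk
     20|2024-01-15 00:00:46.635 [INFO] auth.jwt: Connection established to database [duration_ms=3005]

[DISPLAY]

                                              
                                              
          ┏━━━━━━━━━━━━━━━━━━━━━━━━━━━━━━━━━━━
          ┃ FileEditor                        
━━━━━━━━━━┠───────────────────────────────────
wer       ┃█024-01-15 00:00:01.373 [WARN] cac▲
──────────┃2024-01-15 00:00:02.624 [ERROR] db█
          ┃2024-01-15 00:00:02.260 [DEBUG] wo░
          ┃2024-01-15 00:00:05.161 [INFO] db.░
          ┃2024-01-15 00:00:07.392 [ERROR] ht░
          ┃2024-01-15 00:00:07.546 [WARN] aut░
          ┃2024-01-15 00:00:08.921 [WARN] net░
          ┃2024-01-15 00:00:11.339 [DEBUG] ap▼
          ┗━━━━━━━━━━━━━━━━━━━━━━━━━━━━━━━━━━━
                  ▒▒▒     ┃                   
                  ▒▒▒     ┃                   
                  ▒▒▒     ┃                   
        █    ░            ┃                   
       ██  ░░░░░          ┃                   


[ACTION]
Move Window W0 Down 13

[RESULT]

                                              
                                              
          ┏━━━━━━━━━━━━━━━━━━━━━━━━━━━━━━━━━━━
          ┃ FileEditor                        
          ┠───────────────────────────────────
━━━━━━━━━━┃█024-01-15 00:00:01.373 [WARN] cac▲
wer       ┃2024-01-15 00:00:02.624 [ERROR] db█
──────────┃2024-01-15 00:00:02.260 [DEBUG] wo░
          ┃2024-01-15 00:00:05.161 [INFO] db.░
          ┃2024-01-15 00:00:07.392 [ERROR] ht░
          ┃2024-01-15 00:00:07.546 [WARN] aut░
          ┃2024-01-15 00:00:08.921 [WARN] net░
          ┃2024-01-15 00:00:11.339 [DEBUG] ap▼
          ┗━━━━━━━━━━━━━━━━━━━━━━━━━━━━━━━━━━━
                  ▒▒▒     ┃                   
                  ▒▒▒     ┃                   
                  ▒▒▒     ┃                   
                  ▒▒▒     ┃                   
        █    ░            ┃                   


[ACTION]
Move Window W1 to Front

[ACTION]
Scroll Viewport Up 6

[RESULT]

                                              
                                              
                                              
                                              
          ┏━━━━━━━━━━━━━━━━━━━━━━━━━━━━━━━━━━━
          ┃ FileEditor                        
          ┠───────────────────────────────────
━━━━━━━━━━┃█024-01-15 00:00:01.373 [WARN] cac▲
wer       ┃2024-01-15 00:00:02.624 [ERROR] db█
──────────┃2024-01-15 00:00:02.260 [DEBUG] wo░
          ┃2024-01-15 00:00:05.161 [INFO] db.░
          ┃2024-01-15 00:00:07.392 [ERROR] ht░
          ┃2024-01-15 00:00:07.546 [WARN] aut░
          ┃2024-01-15 00:00:08.921 [WARN] net░
          ┃2024-01-15 00:00:11.339 [DEBUG] ap▼
          ┗━━━━━━━━━━━━━━━━━━━━━━━━━━━━━━━━━━━
                  ▒▒▒     ┃                   
                  ▒▒▒     ┃                   
                  ▒▒▒     ┃                   


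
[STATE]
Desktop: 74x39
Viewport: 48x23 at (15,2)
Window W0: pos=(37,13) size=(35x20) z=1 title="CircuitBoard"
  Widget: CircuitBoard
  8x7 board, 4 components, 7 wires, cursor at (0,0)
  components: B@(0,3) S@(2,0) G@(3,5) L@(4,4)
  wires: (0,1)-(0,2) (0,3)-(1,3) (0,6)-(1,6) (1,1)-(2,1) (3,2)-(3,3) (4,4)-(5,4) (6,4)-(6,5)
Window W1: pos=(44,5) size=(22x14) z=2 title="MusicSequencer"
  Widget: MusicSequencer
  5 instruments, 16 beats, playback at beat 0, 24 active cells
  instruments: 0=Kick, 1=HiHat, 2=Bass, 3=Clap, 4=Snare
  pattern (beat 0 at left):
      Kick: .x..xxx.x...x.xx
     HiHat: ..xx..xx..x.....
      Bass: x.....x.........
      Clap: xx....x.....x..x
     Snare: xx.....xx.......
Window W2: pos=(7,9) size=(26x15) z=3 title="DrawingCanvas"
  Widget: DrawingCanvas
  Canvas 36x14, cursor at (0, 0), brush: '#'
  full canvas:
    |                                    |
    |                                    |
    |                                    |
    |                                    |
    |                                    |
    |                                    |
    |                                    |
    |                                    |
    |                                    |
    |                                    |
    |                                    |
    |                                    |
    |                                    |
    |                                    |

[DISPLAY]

                                                
                                                
                                                
                             ┏━━━━━━━━━━━━━━━━━━
                             ┃ MusicSequencer   
                             ┠──────────────────
                             ┃      ▼12345678901
━━━━━━━━━━━━━━━━━┓           ┃  Kick·█··███·█···
gCanvas          ┃           ┃ HiHat··██··██··█·
─────────────────┨           ┃  Bass█·····█·····
                 ┃           ┃  Clap██····█·····
                 ┃    ┏━━━━━━┃ Snare██·····██···
                 ┃    ┃ Circu┃                  
                 ┃    ┠──────┃                  
                 ┃    ┃   0 1┃                  
                 ┃    ┃0  [.]┃                  
                 ┃    ┃      ┗━━━━━━━━━━━━━━━━━━
                 ┃    ┃1       ·       ·        
                 ┃    ┃        │                
                 ┃    ┃2   S   ·                
                 ┃    ┃                         
━━━━━━━━━━━━━━━━━┛    ┃3           · ─ ·       G
                      ┃                         


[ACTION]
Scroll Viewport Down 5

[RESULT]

                             ┠──────────────────
                             ┃      ▼12345678901
━━━━━━━━━━━━━━━━━┓           ┃  Kick·█··███·█···
gCanvas          ┃           ┃ HiHat··██··██··█·
─────────────────┨           ┃  Bass█·····█·····
                 ┃           ┃  Clap██····█·····
                 ┃    ┏━━━━━━┃ Snare██·····██···
                 ┃    ┃ Circu┃                  
                 ┃    ┠──────┃                  
                 ┃    ┃   0 1┃                  
                 ┃    ┃0  [.]┃                  
                 ┃    ┃      ┗━━━━━━━━━━━━━━━━━━
                 ┃    ┃1       ·       ·        
                 ┃    ┃        │                
                 ┃    ┃2   S   ·                
                 ┃    ┃                         
━━━━━━━━━━━━━━━━━┛    ┃3           · ─ ·       G
                      ┃                         
                      ┃4                   L    
                      ┃                    │    
                      ┃5                   ·    
                      ┃                         
                      ┃6                   · ─ ·


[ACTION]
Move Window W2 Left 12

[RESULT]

                             ┠──────────────────
                             ┃      ▼12345678901
━━━━━━━━━━┓                  ┃  Kick·█··███·█···
          ┃                  ┃ HiHat··██··██··█·
──────────┨                  ┃  Bass█·····█·····
          ┃                  ┃  Clap██····█·····
          ┃           ┏━━━━━━┃ Snare██·····██···
          ┃           ┃ Circu┃                  
          ┃           ┠──────┃                  
          ┃           ┃   0 1┃                  
          ┃           ┃0  [.]┃                  
          ┃           ┃      ┗━━━━━━━━━━━━━━━━━━
          ┃           ┃1       ·       ·        
          ┃           ┃        │                
          ┃           ┃2   S   ·                
          ┃           ┃                         
━━━━━━━━━━┛           ┃3           · ─ ·       G
                      ┃                         
                      ┃4                   L    
                      ┃                    │    
                      ┃5                   ·    
                      ┃                         
                      ┃6                   · ─ ·


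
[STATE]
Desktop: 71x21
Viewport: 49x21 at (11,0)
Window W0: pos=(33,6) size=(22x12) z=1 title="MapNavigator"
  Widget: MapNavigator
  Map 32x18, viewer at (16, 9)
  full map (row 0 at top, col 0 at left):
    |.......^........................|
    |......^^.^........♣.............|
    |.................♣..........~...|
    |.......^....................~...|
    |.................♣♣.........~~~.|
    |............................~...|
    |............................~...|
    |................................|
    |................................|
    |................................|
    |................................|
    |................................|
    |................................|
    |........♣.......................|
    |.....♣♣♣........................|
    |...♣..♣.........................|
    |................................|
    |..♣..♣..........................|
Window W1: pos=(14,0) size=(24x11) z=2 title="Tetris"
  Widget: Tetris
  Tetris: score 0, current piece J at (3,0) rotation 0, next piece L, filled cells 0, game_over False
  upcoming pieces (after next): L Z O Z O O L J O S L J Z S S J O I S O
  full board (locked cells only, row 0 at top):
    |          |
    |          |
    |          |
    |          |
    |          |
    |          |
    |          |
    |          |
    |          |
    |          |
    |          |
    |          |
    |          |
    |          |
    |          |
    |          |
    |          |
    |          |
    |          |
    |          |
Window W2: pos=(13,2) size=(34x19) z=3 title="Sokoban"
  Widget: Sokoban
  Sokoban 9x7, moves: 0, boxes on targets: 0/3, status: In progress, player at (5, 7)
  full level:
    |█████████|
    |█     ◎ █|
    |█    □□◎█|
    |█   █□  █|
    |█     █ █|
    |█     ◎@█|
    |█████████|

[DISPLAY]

   ┏━━━━━━━━━━━━━━━━━━━━━━┓                      
   ┃ Tetris               ┃                      
  ┏━━━━━━━━━━━━━━━━━━━━━━━━━━━━━━━━┓             
  ┃ Sokoban                        ┃             
  ┠────────────────────────────────┨             
  ┃█████████                       ┃             
  ┃█     ◎ █                       ┃━━━━━━━┓     
  ┃█    □□◎█                       ┃       ┃     
  ┃█   █□  █                       ┃───────┨     
  ┃█     █ █                       ┃.......┃     
  ┃█     ◎@█                       ┃.......┃     
  ┃█████████                       ┃.......┃     
  ┃Moves: 0  0/3                   ┃.......┃     
  ┃                                ┃.......┃     
  ┃                                ┃.......┃     
  ┃                                ┃.......┃     
  ┃                                ┃.......┃     
  ┃                                ┃━━━━━━━┛     
  ┃                                ┃             
  ┃                                ┃             
  ┗━━━━━━━━━━━━━━━━━━━━━━━━━━━━━━━━┛             


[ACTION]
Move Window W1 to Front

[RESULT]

   ┏━━━━━━━━━━━━━━━━━━━━━━┓                      
   ┃ Tetris               ┃                      
  ┏┠──────────────────────┨━━━━━━━━┓             
  ┃┃          │Next:      ┃        ┃             
  ┠┃          │  ▒        ┃────────┨             
  ┃┃          │▒▒▒        ┃        ┃             
  ┃┃          │           ┃        ┃━━━━━━━┓     
  ┃┃          │           ┃        ┃       ┃     
  ┃┃          │           ┃        ┃───────┨     
  ┃┃          │Score:     ┃        ┃.......┃     
  ┃┗━━━━━━━━━━━━━━━━━━━━━━┛        ┃.......┃     
  ┃█████████                       ┃.......┃     
  ┃Moves: 0  0/3                   ┃.......┃     
  ┃                                ┃.......┃     
  ┃                                ┃.......┃     
  ┃                                ┃.......┃     
  ┃                                ┃.......┃     
  ┃                                ┃━━━━━━━┛     
  ┃                                ┃             
  ┃                                ┃             
  ┗━━━━━━━━━━━━━━━━━━━━━━━━━━━━━━━━┛             


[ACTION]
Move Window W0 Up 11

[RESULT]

   ┏━━━━━━━━━━━━━━━━━━━━━━┓━━━━━━━━━━━━━━━━┓     
   ┃ Tetris               ┃Navigator       ┃     
  ┏┠──────────────────────┨━━━━━━━━┓───────┨     
  ┃┃          │Next:      ┃        ┃.......┃     
  ┠┃          │  ▒        ┃────────┨.......┃     
  ┃┃          │▒▒▒        ┃        ┃.......┃     
  ┃┃          │           ┃        ┃.......┃     
  ┃┃          │           ┃        ┃.......┃     
  ┃┃          │           ┃        ┃.......┃     
  ┃┃          │Score:     ┃        ┃.......┃     
  ┃┗━━━━━━━━━━━━━━━━━━━━━━┛        ┃.......┃     
  ┃█████████                       ┃━━━━━━━┛     
  ┃Moves: 0  0/3                   ┃             
  ┃                                ┃             
  ┃                                ┃             
  ┃                                ┃             
  ┃                                ┃             
  ┃                                ┃             
  ┃                                ┃             
  ┃                                ┃             
  ┗━━━━━━━━━━━━━━━━━━━━━━━━━━━━━━━━┛             


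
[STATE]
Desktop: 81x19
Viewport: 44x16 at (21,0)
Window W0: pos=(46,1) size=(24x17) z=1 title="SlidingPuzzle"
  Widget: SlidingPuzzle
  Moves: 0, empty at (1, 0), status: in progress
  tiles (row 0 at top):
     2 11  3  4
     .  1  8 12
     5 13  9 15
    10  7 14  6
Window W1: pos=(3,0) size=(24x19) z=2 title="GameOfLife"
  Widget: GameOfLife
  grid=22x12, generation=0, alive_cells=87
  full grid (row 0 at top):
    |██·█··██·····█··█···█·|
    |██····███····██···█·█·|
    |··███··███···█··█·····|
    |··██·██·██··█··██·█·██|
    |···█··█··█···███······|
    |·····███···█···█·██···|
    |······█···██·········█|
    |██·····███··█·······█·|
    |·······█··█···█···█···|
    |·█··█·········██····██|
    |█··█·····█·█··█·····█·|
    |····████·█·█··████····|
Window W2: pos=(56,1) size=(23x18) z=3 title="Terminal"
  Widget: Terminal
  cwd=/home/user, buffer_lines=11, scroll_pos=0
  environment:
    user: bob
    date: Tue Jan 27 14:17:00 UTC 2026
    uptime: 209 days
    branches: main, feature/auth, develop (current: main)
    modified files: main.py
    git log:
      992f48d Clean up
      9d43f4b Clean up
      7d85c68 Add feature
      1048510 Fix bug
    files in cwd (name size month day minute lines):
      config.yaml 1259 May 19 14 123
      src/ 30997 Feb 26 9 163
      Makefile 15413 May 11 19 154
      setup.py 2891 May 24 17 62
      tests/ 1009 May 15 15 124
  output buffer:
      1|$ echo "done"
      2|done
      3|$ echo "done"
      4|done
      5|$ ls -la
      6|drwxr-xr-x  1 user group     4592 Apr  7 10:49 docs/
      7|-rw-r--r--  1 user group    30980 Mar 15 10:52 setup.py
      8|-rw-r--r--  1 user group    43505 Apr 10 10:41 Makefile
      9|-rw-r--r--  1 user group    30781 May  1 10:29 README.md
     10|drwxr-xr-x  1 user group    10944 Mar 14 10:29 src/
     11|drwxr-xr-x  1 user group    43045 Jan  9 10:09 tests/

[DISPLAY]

━━━━━┓                                      
     ┃                   ┏━━━━━━━━━┏━━━━━━━━
─────┨                   ┃ SlidingP┃ Termina
     ┃                   ┠─────────┠────────
···█·┃                   ┃┌────┬───┃$ echo "
·█·█·┃                   ┃│  2 │ 11┃done    
·····┃                   ┃├────┼───┃$ echo "
·█·██┃                   ┃│    │  1┃done    
·····┃                   ┃├────┼───┃$ ls -la
██···┃                   ┃│  5 │ 13┃drwxr-xr
····█┃                   ┃├────┼───┃-rw-r--r
···█·┃                   ┃│ 10 │  7┃-rw-r--r
·█···┃                   ┃└────┴───┃-rw-r--r
···██┃                   ┃Moves: 0 ┃drwxr-xr
···█·┃                   ┃         ┃drwxr-xr
█····┃                   ┃         ┃$ █     


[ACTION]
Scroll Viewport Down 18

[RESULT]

     ┃                   ┠─────────┠────────
···█·┃                   ┃┌────┬───┃$ echo "
·█·█·┃                   ┃│  2 │ 11┃done    
·····┃                   ┃├────┼───┃$ echo "
·█·██┃                   ┃│    │  1┃done    
·····┃                   ┃├────┼───┃$ ls -la
██···┃                   ┃│  5 │ 13┃drwxr-xr
····█┃                   ┃├────┼───┃-rw-r--r
···█·┃                   ┃│ 10 │  7┃-rw-r--r
·█···┃                   ┃└────┴───┃-rw-r--r
···██┃                   ┃Moves: 0 ┃drwxr-xr
···█·┃                   ┃         ┃drwxr-xr
█····┃                   ┃         ┃$ █     
     ┃                   ┃         ┃        
     ┃                   ┗━━━━━━━━━┃        
━━━━━┛                             ┗━━━━━━━━


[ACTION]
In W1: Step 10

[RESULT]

     ┃                   ┠─────────┠────────
█····┃                   ┃┌────┬───┃$ echo "
█····┃                   ┃│  2 │ 11┃done    
·█···┃                   ┃├────┼───┃$ echo "
██···┃                   ┃│    │  1┃done    
··█··┃                   ┃├────┼───┃$ ls -la
██···┃                   ┃│  5 │ 13┃drwxr-xr
█····┃                   ┃├────┼───┃-rw-r--r
·····┃                   ┃│ 10 │  7┃-rw-r--r
·····┃                   ┃└────┴───┃-rw-r--r
·····┃                   ┃Moves: 0 ┃drwxr-xr
·····┃                   ┃         ┃drwxr-xr
·····┃                   ┃         ┃$ █     
     ┃                   ┃         ┃        
     ┃                   ┗━━━━━━━━━┃        
━━━━━┛                             ┗━━━━━━━━


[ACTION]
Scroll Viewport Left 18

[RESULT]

┃Gen: 10               ┃                   ┠
┃·█·█··█·········██····┃                   ┃
┃·█·█████·······███····┃                   ┃
┃·····█·██████·███·█···┃                   ┃
┃·······█···███·████···┃                   ┃
┃·······█·······█···█··┃                   ┃
┃·····█···█···█··███···┃                   ┃
┃·····█·█···█·█···█····┃                   ┃
┃······················┃                   ┃
┃······················┃                   ┃
┃······················┃                   ┃
┃······················┃                   ┃
┃······················┃                   ┃
┃                      ┃                   ┃
┃                      ┃                   ┗
┗━━━━━━━━━━━━━━━━━━━━━━┛                    


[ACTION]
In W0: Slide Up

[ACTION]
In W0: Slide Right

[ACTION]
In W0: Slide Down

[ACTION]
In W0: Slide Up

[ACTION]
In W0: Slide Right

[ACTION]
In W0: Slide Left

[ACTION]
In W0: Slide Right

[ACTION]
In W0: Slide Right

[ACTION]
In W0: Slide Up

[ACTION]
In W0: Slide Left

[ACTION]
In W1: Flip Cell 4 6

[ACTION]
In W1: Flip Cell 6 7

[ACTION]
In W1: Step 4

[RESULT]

┃Gen: 14               ┃                   ┠
┃·········██···········┃                   ┃
┃······████·█··········┃                   ┃
┃·····██······██████···┃                   ┃
┃······█··█···████··██·┃                   ┃
┃·····█████·····█·█··█·┃                   ┃
┃···········██·······█·┃                   ┃
┃·············███···█··┃                   ┃
┃··············█···█···┃                   ┃
┃······················┃                   ┃
┃······················┃                   ┃
┃······················┃                   ┃
┃······················┃                   ┃
┃                      ┃                   ┃
┃                      ┃                   ┗
┗━━━━━━━━━━━━━━━━━━━━━━┛                    


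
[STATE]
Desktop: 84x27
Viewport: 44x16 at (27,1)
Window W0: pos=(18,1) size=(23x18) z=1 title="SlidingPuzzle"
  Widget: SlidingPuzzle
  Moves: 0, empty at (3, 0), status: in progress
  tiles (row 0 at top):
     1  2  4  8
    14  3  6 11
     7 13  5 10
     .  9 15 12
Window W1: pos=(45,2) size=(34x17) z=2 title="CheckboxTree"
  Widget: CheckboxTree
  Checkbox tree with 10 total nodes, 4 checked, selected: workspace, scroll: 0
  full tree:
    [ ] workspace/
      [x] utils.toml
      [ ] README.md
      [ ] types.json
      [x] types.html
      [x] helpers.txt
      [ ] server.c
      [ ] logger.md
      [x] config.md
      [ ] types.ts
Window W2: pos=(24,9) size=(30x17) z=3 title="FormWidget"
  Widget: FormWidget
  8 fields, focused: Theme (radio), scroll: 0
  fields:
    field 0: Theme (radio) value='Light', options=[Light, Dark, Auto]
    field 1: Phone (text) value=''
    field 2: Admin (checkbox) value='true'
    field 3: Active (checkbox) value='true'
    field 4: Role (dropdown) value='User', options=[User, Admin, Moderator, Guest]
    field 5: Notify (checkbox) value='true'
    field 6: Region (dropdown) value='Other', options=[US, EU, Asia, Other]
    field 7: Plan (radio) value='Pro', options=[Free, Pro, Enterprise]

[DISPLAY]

━━━━━━━━━━━━━┓                              
Puzzle       ┃    ┏━━━━━━━━━━━━━━━━━━━━━━━━━
─────────────┨    ┃ CheckboxTree            
──┬────┬────┐┃    ┠─────────────────────────
2 │  4 │  8 │┃    ┃>[-] workspace/          
──┼────┼────┤┃    ┃   [x] utils.toml        
3 │  6 │ 11 │┃    ┃   [ ] README.md         
──┼────┼────┤┃    ┃   [ ] types.json        
━━━━━━━━━━━━━━━━━━━━━━━━━━┓ypes.html        
ormWidget                 ┃elpers.txt       
──────────────────────────┨erver.c          
Theme:      (●) Light  ( )┃ogger.md         
Phone:      [            ]┃onfig.md         
Admin:      [x]           ┃ypes.ts          
Active:     [x]           ┃                 
Role:       [User       ▼]┃                 


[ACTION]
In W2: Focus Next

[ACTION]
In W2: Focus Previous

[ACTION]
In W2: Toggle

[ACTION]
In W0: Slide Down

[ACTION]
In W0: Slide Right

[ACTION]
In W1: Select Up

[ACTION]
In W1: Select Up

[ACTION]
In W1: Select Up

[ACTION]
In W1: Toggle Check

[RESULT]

━━━━━━━━━━━━━┓                              
Puzzle       ┃    ┏━━━━━━━━━━━━━━━━━━━━━━━━━
─────────────┨    ┃ CheckboxTree            
──┬────┬────┐┃    ┠─────────────────────────
2 │  4 │  8 │┃    ┃>[x] workspace/          
──┼────┼────┤┃    ┃   [x] utils.toml        
3 │  6 │ 11 │┃    ┃   [x] README.md         
──┼────┼────┤┃    ┃   [x] types.json        
━━━━━━━━━━━━━━━━━━━━━━━━━━┓ypes.html        
ormWidget                 ┃elpers.txt       
──────────────────────────┨erver.c          
Theme:      (●) Light  ( )┃ogger.md         
Phone:      [            ]┃onfig.md         
Admin:      [x]           ┃ypes.ts          
Active:     [x]           ┃                 
Role:       [User       ▼]┃                 


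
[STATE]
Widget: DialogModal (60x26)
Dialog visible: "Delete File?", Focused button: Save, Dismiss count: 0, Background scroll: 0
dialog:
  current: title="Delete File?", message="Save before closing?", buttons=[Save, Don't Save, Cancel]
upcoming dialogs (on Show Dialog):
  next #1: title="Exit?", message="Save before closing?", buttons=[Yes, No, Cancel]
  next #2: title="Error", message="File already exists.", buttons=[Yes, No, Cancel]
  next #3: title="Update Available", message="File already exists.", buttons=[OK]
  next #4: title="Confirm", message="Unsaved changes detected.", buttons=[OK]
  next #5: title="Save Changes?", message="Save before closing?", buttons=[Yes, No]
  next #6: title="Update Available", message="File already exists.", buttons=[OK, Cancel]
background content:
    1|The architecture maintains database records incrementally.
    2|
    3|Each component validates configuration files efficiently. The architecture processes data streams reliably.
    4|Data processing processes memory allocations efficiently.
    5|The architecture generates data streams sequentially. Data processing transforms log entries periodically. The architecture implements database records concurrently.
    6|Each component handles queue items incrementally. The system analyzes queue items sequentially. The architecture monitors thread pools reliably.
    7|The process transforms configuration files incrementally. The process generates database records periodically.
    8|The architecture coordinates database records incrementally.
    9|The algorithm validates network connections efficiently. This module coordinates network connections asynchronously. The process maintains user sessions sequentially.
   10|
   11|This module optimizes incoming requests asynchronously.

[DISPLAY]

The architecture maintains database records incrementally.  
                                                            
Each component validates configuration files efficiently. Th
Data processing processes memory allocations efficiently.   
The architecture generates data streams sequentially. Data p
Each component handles queue items incrementally. The system
The process transforms configuration files incrementally. Th
The architecture coordinates database records incrementally.
The algorithm validates network connections efficiently. Thi
                                                            
This module op┌──────────────────────────────┐ronously.     
              │         Delete File?         │              
              │     Save before closing?     │              
              │ [Save]  Don't Save   Cancel  │              
              └──────────────────────────────┘              
                                                            
                                                            
                                                            
                                                            
                                                            
                                                            
                                                            
                                                            
                                                            
                                                            
                                                            


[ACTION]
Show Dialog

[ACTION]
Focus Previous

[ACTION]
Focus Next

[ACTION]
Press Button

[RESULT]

The architecture maintains database records incrementally.  
                                                            
Each component validates configuration files efficiently. Th
Data processing processes memory allocations efficiently.   
The architecture generates data streams sequentially. Data p
Each component handles queue items incrementally. The system
The process transforms configuration files incrementally. Th
The architecture coordinates database records incrementally.
The algorithm validates network connections efficiently. Thi
                                                            
This module optimizes incoming requests asynchronously.     
                                                            
                                                            
                                                            
                                                            
                                                            
                                                            
                                                            
                                                            
                                                            
                                                            
                                                            
                                                            
                                                            
                                                            
                                                            
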